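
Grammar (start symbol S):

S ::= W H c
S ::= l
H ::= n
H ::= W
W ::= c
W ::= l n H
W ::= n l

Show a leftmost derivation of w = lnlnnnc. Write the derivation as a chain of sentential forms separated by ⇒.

S ⇒ WHc ⇒ lnHHc ⇒ lnWHc ⇒ lnlnHHc ⇒ lnlnnHc ⇒ lnlnnnc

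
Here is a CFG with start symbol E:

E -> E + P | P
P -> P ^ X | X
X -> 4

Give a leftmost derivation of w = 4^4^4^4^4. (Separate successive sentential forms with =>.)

E=>P=>P^X=>P^X^X=>P^X^X^X=>P^X^X^X^X=>X^X^X^X^X=>4^X^X^X^X=>4^4^X^X^X=>4^4^4^X^X=>4^4^4^4^X=>4^4^4^4^4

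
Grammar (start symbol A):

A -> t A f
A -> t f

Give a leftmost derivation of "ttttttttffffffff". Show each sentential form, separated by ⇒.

A ⇒ tAf ⇒ ttAff ⇒ tttAfff ⇒ ttttAffff ⇒ tttttAfffff ⇒ ttttttAffffff ⇒ tttttttAfffffff ⇒ ttttttttffffffff

A ⇒ tAf   [A -> t A f]
tAf ⇒ ttAff   [A -> t A f]
ttAff ⇒ tttAfff   [A -> t A f]
tttAfff ⇒ ttttAffff   [A -> t A f]
ttttAffff ⇒ tttttAfffff   [A -> t A f]
tttttAfffff ⇒ ttttttAffffff   [A -> t A f]
ttttttAffffff ⇒ tttttttAfffffff   [A -> t A f]
tttttttAfffffff ⇒ ttttttttffffffff   [A -> t f]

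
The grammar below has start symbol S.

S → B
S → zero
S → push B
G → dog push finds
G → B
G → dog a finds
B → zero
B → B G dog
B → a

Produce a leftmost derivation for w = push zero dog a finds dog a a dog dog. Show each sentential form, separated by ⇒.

S ⇒ push B   [S → push B]
push B ⇒ push B G dog   [B → B G dog]
push B G dog ⇒ push B G dog G dog   [B → B G dog]
push B G dog G dog ⇒ push zero G dog G dog   [B → zero]
push zero G dog G dog ⇒ push zero dog a finds dog G dog   [G → dog a finds]
push zero dog a finds dog G dog ⇒ push zero dog a finds dog B dog   [G → B]
push zero dog a finds dog B dog ⇒ push zero dog a finds dog B G dog dog   [B → B G dog]
push zero dog a finds dog B G dog dog ⇒ push zero dog a finds dog a G dog dog   [B → a]
push zero dog a finds dog a G dog dog ⇒ push zero dog a finds dog a B dog dog   [G → B]
push zero dog a finds dog a B dog dog ⇒ push zero dog a finds dog a a dog dog   [B → a]

S ⇒ push B ⇒ push B G dog ⇒ push B G dog G dog ⇒ push zero G dog G dog ⇒ push zero dog a finds dog G dog ⇒ push zero dog a finds dog B dog ⇒ push zero dog a finds dog B G dog dog ⇒ push zero dog a finds dog a G dog dog ⇒ push zero dog a finds dog a B dog dog ⇒ push zero dog a finds dog a a dog dog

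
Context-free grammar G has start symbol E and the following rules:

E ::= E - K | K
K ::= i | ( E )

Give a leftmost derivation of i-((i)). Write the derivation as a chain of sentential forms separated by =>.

E => E-K => K-K => i-K => i-(E) => i-(K) => i-((E)) => i-((K)) => i-((i))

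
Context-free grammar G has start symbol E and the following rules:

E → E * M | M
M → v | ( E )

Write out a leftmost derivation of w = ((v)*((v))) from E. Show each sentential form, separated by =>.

E => M => (E) => (E*M) => (M*M) => ((E)*M) => ((M)*M) => ((v)*M) => ((v)*(E)) => ((v)*(M)) => ((v)*((E))) => ((v)*((M))) => ((v)*((v)))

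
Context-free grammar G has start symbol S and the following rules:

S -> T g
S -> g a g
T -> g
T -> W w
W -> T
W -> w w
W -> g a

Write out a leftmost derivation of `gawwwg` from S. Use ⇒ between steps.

S ⇒ Tg   [S -> T g]
Tg ⇒ Wwg   [T -> W w]
Wwg ⇒ Twg   [W -> T]
Twg ⇒ Wwwg   [T -> W w]
Wwwg ⇒ Twwg   [W -> T]
Twwg ⇒ Wwwwg   [T -> W w]
Wwwwg ⇒ gawwwg   [W -> g a]

S⇒Tg⇒Wwg⇒Twg⇒Wwwg⇒Twwg⇒Wwwwg⇒gawwwg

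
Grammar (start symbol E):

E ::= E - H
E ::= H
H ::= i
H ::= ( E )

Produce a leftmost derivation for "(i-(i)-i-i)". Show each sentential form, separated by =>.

E => H => (E) => (E-H) => (E-H-H) => (E-H-H-H) => (H-H-H-H) => (i-H-H-H) => (i-(E)-H-H) => (i-(H)-H-H) => (i-(i)-H-H) => (i-(i)-i-H) => (i-(i)-i-i)

E => H   [E ::= H]
H => (E)   [H ::= ( E )]
(E) => (E-H)   [E ::= E - H]
(E-H) => (E-H-H)   [E ::= E - H]
(E-H-H) => (E-H-H-H)   [E ::= E - H]
(E-H-H-H) => (H-H-H-H)   [E ::= H]
(H-H-H-H) => (i-H-H-H)   [H ::= i]
(i-H-H-H) => (i-(E)-H-H)   [H ::= ( E )]
(i-(E)-H-H) => (i-(H)-H-H)   [E ::= H]
(i-(H)-H-H) => (i-(i)-H-H)   [H ::= i]
(i-(i)-H-H) => (i-(i)-i-H)   [H ::= i]
(i-(i)-i-H) => (i-(i)-i-i)   [H ::= i]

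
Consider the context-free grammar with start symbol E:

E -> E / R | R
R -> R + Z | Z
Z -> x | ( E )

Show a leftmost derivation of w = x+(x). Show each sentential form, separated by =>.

E => R => R+Z => Z+Z => x+Z => x+(E) => x+(R) => x+(Z) => x+(x)

E => R   [E -> R]
R => R+Z   [R -> R + Z]
R+Z => Z+Z   [R -> Z]
Z+Z => x+Z   [Z -> x]
x+Z => x+(E)   [Z -> ( E )]
x+(E) => x+(R)   [E -> R]
x+(R) => x+(Z)   [R -> Z]
x+(Z) => x+(x)   [Z -> x]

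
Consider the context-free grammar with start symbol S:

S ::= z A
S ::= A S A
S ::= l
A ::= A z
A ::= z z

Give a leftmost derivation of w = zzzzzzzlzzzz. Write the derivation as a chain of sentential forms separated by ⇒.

S⇒ASA⇒AzSA⇒AzzSA⇒AzzzSA⇒AzzzzSA⇒AzzzzzSA⇒zzzzzzzSA⇒zzzzzzzlA⇒zzzzzzzlAz⇒zzzzzzzlAzz⇒zzzzzzzlzzzz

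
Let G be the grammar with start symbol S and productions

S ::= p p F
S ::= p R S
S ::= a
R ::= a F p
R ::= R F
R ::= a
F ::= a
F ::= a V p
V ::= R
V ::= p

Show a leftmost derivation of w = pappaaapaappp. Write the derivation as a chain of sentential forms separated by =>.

S => pRS => paS => pappF => pappaVp => pappaRp => pappaRFp => pappaRFFp => pappaaFpFFp => pappaaapFFp => pappaaapaFp => pappaaapaaVpp => pappaaapaappp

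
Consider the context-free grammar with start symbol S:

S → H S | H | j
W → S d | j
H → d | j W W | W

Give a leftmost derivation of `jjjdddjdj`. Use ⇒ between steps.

S⇒H⇒jWW⇒jSdW⇒jHSdW⇒jjWWSdW⇒jjSdWSdW⇒jjHdWSdW⇒jjWdWSdW⇒jjjdWSdW⇒jjjdSdSdW⇒jjjdHdSdW⇒jjjdddSdW⇒jjjdddjdW⇒jjjdddjdj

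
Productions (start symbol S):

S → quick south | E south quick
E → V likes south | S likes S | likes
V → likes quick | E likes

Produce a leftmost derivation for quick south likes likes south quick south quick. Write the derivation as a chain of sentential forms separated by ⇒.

S ⇒ E south quick ⇒ S likes S south quick ⇒ quick south likes S south quick ⇒ quick south likes E south quick south quick ⇒ quick south likes likes south quick south quick

S ⇒ E south quick   [S → E south quick]
E south quick ⇒ S likes S south quick   [E → S likes S]
S likes S south quick ⇒ quick south likes S south quick   [S → quick south]
quick south likes S south quick ⇒ quick south likes E south quick south quick   [S → E south quick]
quick south likes E south quick south quick ⇒ quick south likes likes south quick south quick   [E → likes]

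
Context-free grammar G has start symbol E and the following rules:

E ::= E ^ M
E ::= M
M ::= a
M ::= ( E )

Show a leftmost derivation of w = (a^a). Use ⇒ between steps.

E ⇒ M ⇒ (E) ⇒ (E^M) ⇒ (M^M) ⇒ (a^M) ⇒ (a^a)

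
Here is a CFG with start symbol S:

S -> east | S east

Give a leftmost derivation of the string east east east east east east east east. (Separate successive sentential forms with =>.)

S => S east => S east east => S east east east => S east east east east => S east east east east east => S east east east east east east => S east east east east east east east => east east east east east east east east

S => S east   [S -> S east]
S east => S east east   [S -> S east]
S east east => S east east east   [S -> S east]
S east east east => S east east east east   [S -> S east]
S east east east east => S east east east east east   [S -> S east]
S east east east east east => S east east east east east east   [S -> S east]
S east east east east east east => S east east east east east east east   [S -> S east]
S east east east east east east east => east east east east east east east east   [S -> east]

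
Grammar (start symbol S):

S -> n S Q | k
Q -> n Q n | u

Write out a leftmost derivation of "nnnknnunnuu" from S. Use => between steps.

S => nSQ   [S -> n S Q]
nSQ => nnSQQ   [S -> n S Q]
nnSQQ => nnnSQQQ   [S -> n S Q]
nnnSQQQ => nnnkQQQ   [S -> k]
nnnkQQQ => nnnknQnQQ   [Q -> n Q n]
nnnknQnQQ => nnnknnQnnQQ   [Q -> n Q n]
nnnknnQnnQQ => nnnknnunnQQ   [Q -> u]
nnnknnunnQQ => nnnknnunnuQ   [Q -> u]
nnnknnunnuQ => nnnknnunnuu   [Q -> u]

S => nSQ => nnSQQ => nnnSQQQ => nnnkQQQ => nnnknQnQQ => nnnknnQnnQQ => nnnknnunnQQ => nnnknnunnuQ => nnnknnunnuu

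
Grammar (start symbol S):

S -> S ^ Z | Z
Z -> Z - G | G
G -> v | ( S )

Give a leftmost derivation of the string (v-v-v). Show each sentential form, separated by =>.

S => Z   [S -> Z]
Z => G   [Z -> G]
G => (S)   [G -> ( S )]
(S) => (Z)   [S -> Z]
(Z) => (Z-G)   [Z -> Z - G]
(Z-G) => (Z-G-G)   [Z -> Z - G]
(Z-G-G) => (G-G-G)   [Z -> G]
(G-G-G) => (v-G-G)   [G -> v]
(v-G-G) => (v-v-G)   [G -> v]
(v-v-G) => (v-v-v)   [G -> v]

S=>Z=>G=>(S)=>(Z)=>(Z-G)=>(Z-G-G)=>(G-G-G)=>(v-G-G)=>(v-v-G)=>(v-v-v)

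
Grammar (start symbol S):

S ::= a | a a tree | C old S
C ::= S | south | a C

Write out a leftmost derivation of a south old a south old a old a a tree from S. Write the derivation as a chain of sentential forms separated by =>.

S => C old S => a C old S => a south old S => a south old C old S => a south old S old S => a south old C old S old S => a south old a C old S old S => a south old a south old S old S => a south old a south old a old S => a south old a south old a old a a tree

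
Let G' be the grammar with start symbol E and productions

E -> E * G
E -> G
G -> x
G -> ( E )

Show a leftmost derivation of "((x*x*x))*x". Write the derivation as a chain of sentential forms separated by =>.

E => E*G => G*G => (E)*G => (G)*G => ((E))*G => ((E*G))*G => ((E*G*G))*G => ((G*G*G))*G => ((x*G*G))*G => ((x*x*G))*G => ((x*x*x))*G => ((x*x*x))*x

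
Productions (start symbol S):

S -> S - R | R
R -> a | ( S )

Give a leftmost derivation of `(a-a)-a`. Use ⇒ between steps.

S ⇒ S-R ⇒ R-R ⇒ (S)-R ⇒ (S-R)-R ⇒ (R-R)-R ⇒ (a-R)-R ⇒ (a-a)-R ⇒ (a-a)-a

S ⇒ S-R   [S -> S - R]
S-R ⇒ R-R   [S -> R]
R-R ⇒ (S)-R   [R -> ( S )]
(S)-R ⇒ (S-R)-R   [S -> S - R]
(S-R)-R ⇒ (R-R)-R   [S -> R]
(R-R)-R ⇒ (a-R)-R   [R -> a]
(a-R)-R ⇒ (a-a)-R   [R -> a]
(a-a)-R ⇒ (a-a)-a   [R -> a]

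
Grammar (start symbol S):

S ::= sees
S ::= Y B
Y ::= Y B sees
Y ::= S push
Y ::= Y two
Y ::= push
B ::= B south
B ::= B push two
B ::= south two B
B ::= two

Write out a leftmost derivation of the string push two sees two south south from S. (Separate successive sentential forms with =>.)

S => Y B => Y B sees B => push B sees B => push two sees B => push two sees B south => push two sees B south south => push two sees two south south

S => Y B   [S ::= Y B]
Y B => Y B sees B   [Y ::= Y B sees]
Y B sees B => push B sees B   [Y ::= push]
push B sees B => push two sees B   [B ::= two]
push two sees B => push two sees B south   [B ::= B south]
push two sees B south => push two sees B south south   [B ::= B south]
push two sees B south south => push two sees two south south   [B ::= two]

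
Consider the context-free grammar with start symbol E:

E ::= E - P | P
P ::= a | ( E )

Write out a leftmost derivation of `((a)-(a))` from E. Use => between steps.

E => P => (E) => (E-P) => (P-P) => ((E)-P) => ((P)-P) => ((a)-P) => ((a)-(E)) => ((a)-(P)) => ((a)-(a))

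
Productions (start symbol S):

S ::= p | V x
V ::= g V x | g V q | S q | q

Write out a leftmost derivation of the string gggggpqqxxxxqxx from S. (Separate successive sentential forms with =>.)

S => Vx => gVxx => gSqxx => gVxqxx => ggVxxqxx => gggVxxxqxx => ggggVxxxxqxx => gggggVqxxxxqxx => gggggSqqxxxxqxx => gggggpqqxxxxqxx

S => Vx   [S ::= V x]
Vx => gVxx   [V ::= g V x]
gVxx => gSqxx   [V ::= S q]
gSqxx => gVxqxx   [S ::= V x]
gVxqxx => ggVxxqxx   [V ::= g V x]
ggVxxqxx => gggVxxxqxx   [V ::= g V x]
gggVxxxqxx => ggggVxxxxqxx   [V ::= g V x]
ggggVxxxxqxx => gggggVqxxxxqxx   [V ::= g V q]
gggggVqxxxxqxx => gggggSqqxxxxqxx   [V ::= S q]
gggggSqqxxxxqxx => gggggpqqxxxxqxx   [S ::= p]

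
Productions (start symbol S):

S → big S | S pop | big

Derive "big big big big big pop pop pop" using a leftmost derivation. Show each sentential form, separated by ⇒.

S ⇒ S pop   [S → S pop]
S pop ⇒ big S pop   [S → big S]
big S pop ⇒ big S pop pop   [S → S pop]
big S pop pop ⇒ big S pop pop pop   [S → S pop]
big S pop pop pop ⇒ big big S pop pop pop   [S → big S]
big big S pop pop pop ⇒ big big big S pop pop pop   [S → big S]
big big big S pop pop pop ⇒ big big big big S pop pop pop   [S → big S]
big big big big S pop pop pop ⇒ big big big big big pop pop pop   [S → big]

S ⇒ S pop ⇒ big S pop ⇒ big S pop pop ⇒ big S pop pop pop ⇒ big big S pop pop pop ⇒ big big big S pop pop pop ⇒ big big big big S pop pop pop ⇒ big big big big big pop pop pop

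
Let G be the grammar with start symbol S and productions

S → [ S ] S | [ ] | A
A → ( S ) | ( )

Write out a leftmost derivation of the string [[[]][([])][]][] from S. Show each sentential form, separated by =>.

S => [S]S => [[S]S]S => [[[]]S]S => [[[]][S]S]S => [[[]][A]S]S => [[[]][(S)]S]S => [[[]][([])]S]S => [[[]][([])][]]S => [[[]][([])][]][]

S => [S]S   [S → [ S ] S]
[S]S => [[S]S]S   [S → [ S ] S]
[[S]S]S => [[[]]S]S   [S → [ ]]
[[[]]S]S => [[[]][S]S]S   [S → [ S ] S]
[[[]][S]S]S => [[[]][A]S]S   [S → A]
[[[]][A]S]S => [[[]][(S)]S]S   [A → ( S )]
[[[]][(S)]S]S => [[[]][([])]S]S   [S → [ ]]
[[[]][([])]S]S => [[[]][([])][]]S   [S → [ ]]
[[[]][([])][]]S => [[[]][([])][]][]   [S → [ ]]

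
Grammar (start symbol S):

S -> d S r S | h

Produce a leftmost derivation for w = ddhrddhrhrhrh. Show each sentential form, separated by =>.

S => dSrS   [S -> d S r S]
dSrS => ddSrSrS   [S -> d S r S]
ddSrSrS => ddhrSrS   [S -> h]
ddhrSrS => ddhrdSrSrS   [S -> d S r S]
ddhrdSrSrS => ddhrddSrSrSrS   [S -> d S r S]
ddhrddSrSrSrS => ddhrddhrSrSrS   [S -> h]
ddhrddhrSrSrS => ddhrddhrhrSrS   [S -> h]
ddhrddhrhrSrS => ddhrddhrhrhrS   [S -> h]
ddhrddhrhrhrS => ddhrddhrhrhrh   [S -> h]

S => dSrS => ddSrSrS => ddhrSrS => ddhrdSrSrS => ddhrddSrSrSrS => ddhrddhrSrSrS => ddhrddhrhrSrS => ddhrddhrhrhrS => ddhrddhrhrhrh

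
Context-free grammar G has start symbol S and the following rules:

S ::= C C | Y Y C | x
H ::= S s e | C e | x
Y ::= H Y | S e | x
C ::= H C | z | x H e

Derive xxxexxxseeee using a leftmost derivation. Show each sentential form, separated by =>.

S=>CC=>HCC=>xCC=>xxHeC=>xxxeC=>xxxexHe=>xxxexCee=>xxxexxHeee=>xxxexxSseeee=>xxxexxxseeee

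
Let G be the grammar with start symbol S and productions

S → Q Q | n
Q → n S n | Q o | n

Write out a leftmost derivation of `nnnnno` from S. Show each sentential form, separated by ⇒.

S ⇒ QQ   [S → Q Q]
QQ ⇒ nQ   [Q → n]
nQ ⇒ nQo   [Q → Q o]
nQo ⇒ nnSno   [Q → n S n]
nnSno ⇒ nnQQno   [S → Q Q]
nnQQno ⇒ nnnQno   [Q → n]
nnnQno ⇒ nnnnno   [Q → n]

S⇒QQ⇒nQ⇒nQo⇒nnSno⇒nnQQno⇒nnnQno⇒nnnnno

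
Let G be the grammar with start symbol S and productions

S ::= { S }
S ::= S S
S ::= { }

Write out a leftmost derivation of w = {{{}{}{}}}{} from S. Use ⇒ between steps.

S ⇒ SS   [S ::= S S]
SS ⇒ {S}S   [S ::= { S }]
{S}S ⇒ {{S}}S   [S ::= { S }]
{{S}}S ⇒ {{SS}}S   [S ::= S S]
{{SS}}S ⇒ {{SSS}}S   [S ::= S S]
{{SSS}}S ⇒ {{{}SS}}S   [S ::= { }]
{{{}SS}}S ⇒ {{{}{}S}}S   [S ::= { }]
{{{}{}S}}S ⇒ {{{}{}{}}}S   [S ::= { }]
{{{}{}{}}}S ⇒ {{{}{}{}}}{}   [S ::= { }]

S ⇒ SS ⇒ {S}S ⇒ {{S}}S ⇒ {{SS}}S ⇒ {{SSS}}S ⇒ {{{}SS}}S ⇒ {{{}{}S}}S ⇒ {{{}{}{}}}S ⇒ {{{}{}{}}}{}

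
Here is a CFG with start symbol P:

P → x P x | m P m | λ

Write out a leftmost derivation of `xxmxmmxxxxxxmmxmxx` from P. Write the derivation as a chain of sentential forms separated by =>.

P => xPx   [P → x P x]
xPx => xxPxx   [P → x P x]
xxPxx => xxmPmxx   [P → m P m]
xxmPmxx => xxmxPxmxx   [P → x P x]
xxmxPxmxx => xxmxmPmxmxx   [P → m P m]
xxmxmPmxmxx => xxmxmmPmmxmxx   [P → m P m]
xxmxmmPmmxmxx => xxmxmmxPxmmxmxx   [P → x P x]
xxmxmmxPxmmxmxx => xxmxmmxxPxxmmxmxx   [P → x P x]
xxmxmmxxPxxmmxmxx => xxmxmmxxxPxxxmmxmxx   [P → x P x]
xxmxmmxxxPxxxmmxmxx => xxmxmmxxxxxxmmxmxx   [P → λ]

P=>xPx=>xxPxx=>xxmPmxx=>xxmxPxmxx=>xxmxmPmxmxx=>xxmxmmPmmxmxx=>xxmxmmxPxmmxmxx=>xxmxmmxxPxxmmxmxx=>xxmxmmxxxPxxxmmxmxx=>xxmxmmxxxxxxmmxmxx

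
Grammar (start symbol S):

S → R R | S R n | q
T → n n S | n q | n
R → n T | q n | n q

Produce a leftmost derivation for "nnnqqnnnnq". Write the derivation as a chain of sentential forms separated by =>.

S => RR => nTR => nnnSR => nnnSRnR => nnnqRnR => nnnqqnnR => nnnqqnnnT => nnnqqnnnnq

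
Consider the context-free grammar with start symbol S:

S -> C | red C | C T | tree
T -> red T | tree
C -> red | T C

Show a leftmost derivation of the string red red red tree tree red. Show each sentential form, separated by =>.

S => red C   [S -> red C]
red C => red T C   [C -> T C]
red T C => red red T C   [T -> red T]
red red T C => red red red T C   [T -> red T]
red red red T C => red red red tree C   [T -> tree]
red red red tree C => red red red tree T C   [C -> T C]
red red red tree T C => red red red tree tree C   [T -> tree]
red red red tree tree C => red red red tree tree red   [C -> red]

S => red C => red T C => red red T C => red red red T C => red red red tree C => red red red tree T C => red red red tree tree C => red red red tree tree red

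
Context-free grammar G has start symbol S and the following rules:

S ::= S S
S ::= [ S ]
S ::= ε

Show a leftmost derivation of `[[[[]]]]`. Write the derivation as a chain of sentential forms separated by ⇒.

S ⇒ SS ⇒ [S]S ⇒ [[S]]S ⇒ [[[S]]]S ⇒ [[[SS]]]S ⇒ [[[[S]S]]]S ⇒ [[[[]S]]]S ⇒ [[[[]]]]S ⇒ [[[[]]]]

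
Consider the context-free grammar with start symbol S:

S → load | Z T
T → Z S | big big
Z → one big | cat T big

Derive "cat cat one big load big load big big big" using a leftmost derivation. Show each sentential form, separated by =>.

S => Z T => cat T big T => cat Z S big T => cat cat T big S big T => cat cat Z S big S big T => cat cat one big S big S big T => cat cat one big load big S big T => cat cat one big load big load big T => cat cat one big load big load big big big

S => Z T   [S → Z T]
Z T => cat T big T   [Z → cat T big]
cat T big T => cat Z S big T   [T → Z S]
cat Z S big T => cat cat T big S big T   [Z → cat T big]
cat cat T big S big T => cat cat Z S big S big T   [T → Z S]
cat cat Z S big S big T => cat cat one big S big S big T   [Z → one big]
cat cat one big S big S big T => cat cat one big load big S big T   [S → load]
cat cat one big load big S big T => cat cat one big load big load big T   [S → load]
cat cat one big load big load big T => cat cat one big load big load big big big   [T → big big]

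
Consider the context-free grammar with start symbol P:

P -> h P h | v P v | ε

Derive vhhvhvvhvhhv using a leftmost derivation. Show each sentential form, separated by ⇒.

P⇒vPv⇒vhPhv⇒vhhPhhv⇒vhhvPvhhv⇒vhhvhPhvhhv⇒vhhvhvPvhvhhv⇒vhhvhvvhvhhv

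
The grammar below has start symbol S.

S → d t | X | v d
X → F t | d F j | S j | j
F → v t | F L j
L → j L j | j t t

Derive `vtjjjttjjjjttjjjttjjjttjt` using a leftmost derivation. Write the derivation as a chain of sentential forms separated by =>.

S => X => Ft => FLjt => FLjLjt => FLjLjLjt => FLjLjLjLjt => vtLjLjLjLjt => vtjLjjLjLjLjt => vtjjLjjjLjLjLjt => vtjjjttjjjLjLjLjt => vtjjjttjjjjttjLjLjt => vtjjjttjjjjttjjLjjLjt => vtjjjttjjjjttjjjttjjLjt => vtjjjttjjjjttjjjttjjjttjt

S => X   [S → X]
X => Ft   [X → F t]
Ft => FLjt   [F → F L j]
FLjt => FLjLjt   [F → F L j]
FLjLjt => FLjLjLjt   [F → F L j]
FLjLjLjt => FLjLjLjLjt   [F → F L j]
FLjLjLjLjt => vtLjLjLjLjt   [F → v t]
vtLjLjLjLjt => vtjLjjLjLjLjt   [L → j L j]
vtjLjjLjLjLjt => vtjjLjjjLjLjLjt   [L → j L j]
vtjjLjjjLjLjLjt => vtjjjttjjjLjLjLjt   [L → j t t]
vtjjjttjjjLjLjLjt => vtjjjttjjjjttjLjLjt   [L → j t t]
vtjjjttjjjjttjLjLjt => vtjjjttjjjjttjjLjjLjt   [L → j L j]
vtjjjttjjjjttjjLjjLjt => vtjjjttjjjjttjjjttjjLjt   [L → j t t]
vtjjjttjjjjttjjjttjjLjt => vtjjjttjjjjttjjjttjjjttjt   [L → j t t]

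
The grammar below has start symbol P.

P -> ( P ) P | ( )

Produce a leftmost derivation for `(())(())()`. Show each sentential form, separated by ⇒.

P ⇒ (P)P ⇒ (())P ⇒ (())(P)P ⇒ (())(())P ⇒ (())(())()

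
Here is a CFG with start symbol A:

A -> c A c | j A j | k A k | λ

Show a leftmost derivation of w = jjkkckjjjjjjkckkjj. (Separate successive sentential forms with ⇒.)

A ⇒ jAj ⇒ jjAjj ⇒ jjkAkjj ⇒ jjkkAkkjj ⇒ jjkkcAckkjj ⇒ jjkkckAkckkjj ⇒ jjkkckjAjkckkjj ⇒ jjkkckjjAjjkckkjj ⇒ jjkkckjjjAjjjkckkjj ⇒ jjkkckjjjjjjkckkjj

A ⇒ jAj   [A -> j A j]
jAj ⇒ jjAjj   [A -> j A j]
jjAjj ⇒ jjkAkjj   [A -> k A k]
jjkAkjj ⇒ jjkkAkkjj   [A -> k A k]
jjkkAkkjj ⇒ jjkkcAckkjj   [A -> c A c]
jjkkcAckkjj ⇒ jjkkckAkckkjj   [A -> k A k]
jjkkckAkckkjj ⇒ jjkkckjAjkckkjj   [A -> j A j]
jjkkckjAjkckkjj ⇒ jjkkckjjAjjkckkjj   [A -> j A j]
jjkkckjjAjjkckkjj ⇒ jjkkckjjjAjjjkckkjj   [A -> j A j]
jjkkckjjjAjjjkckkjj ⇒ jjkkckjjjjjjkckkjj   [A -> λ]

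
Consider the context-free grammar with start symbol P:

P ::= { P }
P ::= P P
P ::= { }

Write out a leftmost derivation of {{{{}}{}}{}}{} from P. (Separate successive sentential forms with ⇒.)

P ⇒ PP ⇒ {P}P ⇒ {PP}P ⇒ {{P}P}P ⇒ {{PP}P}P ⇒ {{{P}P}P}P ⇒ {{{{}}P}P}P ⇒ {{{{}}{}}P}P ⇒ {{{{}}{}}{}}P ⇒ {{{{}}{}}{}}{}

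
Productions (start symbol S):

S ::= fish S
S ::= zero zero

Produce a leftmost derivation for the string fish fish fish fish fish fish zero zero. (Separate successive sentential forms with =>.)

S => fish S   [S ::= fish S]
fish S => fish fish S   [S ::= fish S]
fish fish S => fish fish fish S   [S ::= fish S]
fish fish fish S => fish fish fish fish S   [S ::= fish S]
fish fish fish fish S => fish fish fish fish fish S   [S ::= fish S]
fish fish fish fish fish S => fish fish fish fish fish fish S   [S ::= fish S]
fish fish fish fish fish fish S => fish fish fish fish fish fish zero zero   [S ::= zero zero]

S => fish S => fish fish S => fish fish fish S => fish fish fish fish S => fish fish fish fish fish S => fish fish fish fish fish fish S => fish fish fish fish fish fish zero zero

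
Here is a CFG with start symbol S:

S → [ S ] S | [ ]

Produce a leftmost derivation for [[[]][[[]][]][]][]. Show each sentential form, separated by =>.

S => [S]S => [[S]S]S => [[[]]S]S => [[[]][S]S]S => [[[]][[S]S]S]S => [[[]][[[]]S]S]S => [[[]][[[]][]]S]S => [[[]][[[]][]][]]S => [[[]][[[]][]][]][]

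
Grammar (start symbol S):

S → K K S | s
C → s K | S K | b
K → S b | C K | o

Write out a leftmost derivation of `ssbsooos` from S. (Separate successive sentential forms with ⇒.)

S ⇒ KKS ⇒ CKKS ⇒ sKKKS ⇒ sSbKKS ⇒ ssbKKS ⇒ ssbCKKS ⇒ ssbSKKKS ⇒ ssbsKKKS ⇒ ssbsoKKS ⇒ ssbsooKS ⇒ ssbsoooS ⇒ ssbsooos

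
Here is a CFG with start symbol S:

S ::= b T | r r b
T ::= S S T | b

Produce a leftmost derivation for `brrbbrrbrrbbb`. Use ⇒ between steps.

S⇒bT⇒bSST⇒brrbST⇒brrbbTT⇒brrbbSSTT⇒brrbbrrbSTT⇒brrbbrrbrrbTT⇒brrbbrrbrrbbT⇒brrbbrrbrrbbb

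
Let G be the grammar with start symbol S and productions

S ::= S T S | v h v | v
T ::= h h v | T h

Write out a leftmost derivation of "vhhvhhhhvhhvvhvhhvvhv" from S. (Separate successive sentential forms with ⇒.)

S ⇒ STS ⇒ STSTS ⇒ STSTSTS ⇒ vTSTSTS ⇒ vThSTSTS ⇒ vThhSTSTS ⇒ vThhhSTSTS ⇒ vThhhhSTSTS ⇒ vhhvhhhhSTSTS ⇒ vhhvhhhhvTSTS ⇒ vhhvhhhhvhhvSTS ⇒ vhhvhhhhvhhvvhvTS ⇒ vhhvhhhhvhhvvhvhhvS ⇒ vhhvhhhhvhhvvhvhhvvhv

S ⇒ STS   [S ::= S T S]
STS ⇒ STSTS   [S ::= S T S]
STSTS ⇒ STSTSTS   [S ::= S T S]
STSTSTS ⇒ vTSTSTS   [S ::= v]
vTSTSTS ⇒ vThSTSTS   [T ::= T h]
vThSTSTS ⇒ vThhSTSTS   [T ::= T h]
vThhSTSTS ⇒ vThhhSTSTS   [T ::= T h]
vThhhSTSTS ⇒ vThhhhSTSTS   [T ::= T h]
vThhhhSTSTS ⇒ vhhvhhhhSTSTS   [T ::= h h v]
vhhvhhhhSTSTS ⇒ vhhvhhhhvTSTS   [S ::= v]
vhhvhhhhvTSTS ⇒ vhhvhhhhvhhvSTS   [T ::= h h v]
vhhvhhhhvhhvSTS ⇒ vhhvhhhhvhhvvhvTS   [S ::= v h v]
vhhvhhhhvhhvvhvTS ⇒ vhhvhhhhvhhvvhvhhvS   [T ::= h h v]
vhhvhhhhvhhvvhvhhvS ⇒ vhhvhhhhvhhvvhvhhvvhv   [S ::= v h v]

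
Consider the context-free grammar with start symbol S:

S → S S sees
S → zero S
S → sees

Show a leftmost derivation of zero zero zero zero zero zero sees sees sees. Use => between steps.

S => zero S => zero zero S => zero zero zero S => zero zero zero zero S => zero zero zero zero zero S => zero zero zero zero zero zero S => zero zero zero zero zero zero S S sees => zero zero zero zero zero zero sees S sees => zero zero zero zero zero zero sees sees sees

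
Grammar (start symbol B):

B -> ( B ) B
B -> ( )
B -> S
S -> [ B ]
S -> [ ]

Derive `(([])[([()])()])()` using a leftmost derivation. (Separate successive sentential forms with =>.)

B => (B)B => ((B)B)B => ((S)B)B => (([])B)B => (([])S)B => (([])[B])B => (([])[(B)B])B => (([])[(S)B])B => (([])[([B])B])B => (([])[([()])B])B => (([])[([()])()])B => (([])[([()])()])()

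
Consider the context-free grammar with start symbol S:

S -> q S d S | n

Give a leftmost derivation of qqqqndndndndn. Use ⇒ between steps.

S⇒qSdS⇒qqSdSdS⇒qqqSdSdSdS⇒qqqqSdSdSdSdS⇒qqqqndSdSdSdS⇒qqqqndndSdSdS⇒qqqqndndndSdS⇒qqqqndndndndS⇒qqqqndndndndn

S ⇒ qSdS   [S -> q S d S]
qSdS ⇒ qqSdSdS   [S -> q S d S]
qqSdSdS ⇒ qqqSdSdSdS   [S -> q S d S]
qqqSdSdSdS ⇒ qqqqSdSdSdSdS   [S -> q S d S]
qqqqSdSdSdSdS ⇒ qqqqndSdSdSdS   [S -> n]
qqqqndSdSdSdS ⇒ qqqqndndSdSdS   [S -> n]
qqqqndndSdSdS ⇒ qqqqndndndSdS   [S -> n]
qqqqndndndSdS ⇒ qqqqndndndndS   [S -> n]
qqqqndndndndS ⇒ qqqqndndndndn   [S -> n]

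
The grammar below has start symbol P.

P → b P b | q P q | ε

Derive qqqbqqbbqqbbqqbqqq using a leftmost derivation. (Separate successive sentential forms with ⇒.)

P ⇒ qPq ⇒ qqPqq ⇒ qqqPqqq ⇒ qqqbPbqqq ⇒ qqqbqPqbqqq ⇒ qqqbqqPqqbqqq ⇒ qqqbqqbPbqqbqqq ⇒ qqqbqqbbPbbqqbqqq ⇒ qqqbqqbbqPqbbqqbqqq ⇒ qqqbqqbbqqbbqqbqqq

P ⇒ qPq   [P → q P q]
qPq ⇒ qqPqq   [P → q P q]
qqPqq ⇒ qqqPqqq   [P → q P q]
qqqPqqq ⇒ qqqbPbqqq   [P → b P b]
qqqbPbqqq ⇒ qqqbqPqbqqq   [P → q P q]
qqqbqPqbqqq ⇒ qqqbqqPqqbqqq   [P → q P q]
qqqbqqPqqbqqq ⇒ qqqbqqbPbqqbqqq   [P → b P b]
qqqbqqbPbqqbqqq ⇒ qqqbqqbbPbbqqbqqq   [P → b P b]
qqqbqqbbPbbqqbqqq ⇒ qqqbqqbbqPqbbqqbqqq   [P → q P q]
qqqbqqbbqPqbbqqbqqq ⇒ qqqbqqbbqqbbqqbqqq   [P → ε]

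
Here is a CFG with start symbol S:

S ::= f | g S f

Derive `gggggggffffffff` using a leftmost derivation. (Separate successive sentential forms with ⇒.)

S ⇒ gSf ⇒ ggSff ⇒ gggSfff ⇒ ggggSffff ⇒ gggggSfffff ⇒ ggggggSffffff ⇒ gggggggSfffffff ⇒ gggggggffffffff

S ⇒ gSf   [S ::= g S f]
gSf ⇒ ggSff   [S ::= g S f]
ggSff ⇒ gggSfff   [S ::= g S f]
gggSfff ⇒ ggggSffff   [S ::= g S f]
ggggSffff ⇒ gggggSfffff   [S ::= g S f]
gggggSfffff ⇒ ggggggSffffff   [S ::= g S f]
ggggggSffffff ⇒ gggggggSfffffff   [S ::= g S f]
gggggggSfffffff ⇒ gggggggffffffff   [S ::= f]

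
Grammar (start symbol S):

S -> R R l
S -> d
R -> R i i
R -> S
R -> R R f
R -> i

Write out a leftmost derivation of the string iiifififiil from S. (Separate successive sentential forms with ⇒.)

S ⇒ RRl ⇒ iRl ⇒ iRiil ⇒ iRRfiil ⇒ iRRfRfiil ⇒ iRRfRfRfiil ⇒ iiRfRfRfiil ⇒ iiifRfRfiil ⇒ iiififRfiil ⇒ iiifififiil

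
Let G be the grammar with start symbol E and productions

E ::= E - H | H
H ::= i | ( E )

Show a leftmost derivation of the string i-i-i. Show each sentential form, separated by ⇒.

E ⇒ E-H   [E ::= E - H]
E-H ⇒ E-H-H   [E ::= E - H]
E-H-H ⇒ H-H-H   [E ::= H]
H-H-H ⇒ i-H-H   [H ::= i]
i-H-H ⇒ i-i-H   [H ::= i]
i-i-H ⇒ i-i-i   [H ::= i]

E ⇒ E-H ⇒ E-H-H ⇒ H-H-H ⇒ i-H-H ⇒ i-i-H ⇒ i-i-i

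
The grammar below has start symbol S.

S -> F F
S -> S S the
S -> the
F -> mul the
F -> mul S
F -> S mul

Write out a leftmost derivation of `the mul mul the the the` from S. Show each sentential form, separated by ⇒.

S ⇒ S S the   [S -> S S the]
S S the ⇒ F F S the   [S -> F F]
F F S the ⇒ S mul F S the   [F -> S mul]
S mul F S the ⇒ the mul F S the   [S -> the]
the mul F S the ⇒ the mul mul the S the   [F -> mul the]
the mul mul the S the ⇒ the mul mul the the the   [S -> the]

S ⇒ S S the ⇒ F F S the ⇒ S mul F S the ⇒ the mul F S the ⇒ the mul mul the S the ⇒ the mul mul the the the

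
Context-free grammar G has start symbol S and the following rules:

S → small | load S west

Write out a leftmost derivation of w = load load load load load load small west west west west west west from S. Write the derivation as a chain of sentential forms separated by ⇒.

S ⇒ load S west ⇒ load load S west west ⇒ load load load S west west west ⇒ load load load load S west west west west ⇒ load load load load load S west west west west west ⇒ load load load load load load S west west west west west west ⇒ load load load load load load small west west west west west west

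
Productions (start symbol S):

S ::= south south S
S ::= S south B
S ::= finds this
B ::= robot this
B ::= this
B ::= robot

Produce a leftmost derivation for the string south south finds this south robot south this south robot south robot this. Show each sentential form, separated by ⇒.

S ⇒ S south B   [S ::= S south B]
S south B ⇒ S south B south B   [S ::= S south B]
S south B south B ⇒ S south B south B south B   [S ::= S south B]
S south B south B south B ⇒ south south S south B south B south B   [S ::= south south S]
south south S south B south B south B ⇒ south south S south B south B south B south B   [S ::= S south B]
south south S south B south B south B south B ⇒ south south finds this south B south B south B south B   [S ::= finds this]
south south finds this south B south B south B south B ⇒ south south finds this south robot south B south B south B   [B ::= robot]
south south finds this south robot south B south B south B ⇒ south south finds this south robot south this south B south B   [B ::= this]
south south finds this south robot south this south B south B ⇒ south south finds this south robot south this south robot south B   [B ::= robot]
south south finds this south robot south this south robot south B ⇒ south south finds this south robot south this south robot south robot this   [B ::= robot this]

S ⇒ S south B ⇒ S south B south B ⇒ S south B south B south B ⇒ south south S south B south B south B ⇒ south south S south B south B south B south B ⇒ south south finds this south B south B south B south B ⇒ south south finds this south robot south B south B south B ⇒ south south finds this south robot south this south B south B ⇒ south south finds this south robot south this south robot south B ⇒ south south finds this south robot south this south robot south robot this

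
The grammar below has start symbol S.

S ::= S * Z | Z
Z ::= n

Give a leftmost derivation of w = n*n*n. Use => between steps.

S => S*Z => S*Z*Z => Z*Z*Z => n*Z*Z => n*n*Z => n*n*n

S => S*Z   [S ::= S * Z]
S*Z => S*Z*Z   [S ::= S * Z]
S*Z*Z => Z*Z*Z   [S ::= Z]
Z*Z*Z => n*Z*Z   [Z ::= n]
n*Z*Z => n*n*Z   [Z ::= n]
n*n*Z => n*n*n   [Z ::= n]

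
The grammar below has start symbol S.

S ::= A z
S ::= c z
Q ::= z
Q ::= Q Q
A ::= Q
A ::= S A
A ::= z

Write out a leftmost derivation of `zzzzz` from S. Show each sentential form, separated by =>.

S => Az => Qz => QQz => QQQz => zQQz => zQQQz => zzQQz => zzzQz => zzzzz

S => Az   [S ::= A z]
Az => Qz   [A ::= Q]
Qz => QQz   [Q ::= Q Q]
QQz => QQQz   [Q ::= Q Q]
QQQz => zQQz   [Q ::= z]
zQQz => zQQQz   [Q ::= Q Q]
zQQQz => zzQQz   [Q ::= z]
zzQQz => zzzQz   [Q ::= z]
zzzQz => zzzzz   [Q ::= z]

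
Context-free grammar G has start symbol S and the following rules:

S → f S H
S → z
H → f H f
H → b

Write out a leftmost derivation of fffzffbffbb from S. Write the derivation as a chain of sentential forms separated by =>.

S => fSH => ffSHH => fffSHHH => fffzHHH => fffzfHfHH => fffzffHffHH => fffzffbffHH => fffzffbffbH => fffzffbffbb

S => fSH   [S → f S H]
fSH => ffSHH   [S → f S H]
ffSHH => fffSHHH   [S → f S H]
fffSHHH => fffzHHH   [S → z]
fffzHHH => fffzfHfHH   [H → f H f]
fffzfHfHH => fffzffHffHH   [H → f H f]
fffzffHffHH => fffzffbffHH   [H → b]
fffzffbffHH => fffzffbffbH   [H → b]
fffzffbffbH => fffzffbffbb   [H → b]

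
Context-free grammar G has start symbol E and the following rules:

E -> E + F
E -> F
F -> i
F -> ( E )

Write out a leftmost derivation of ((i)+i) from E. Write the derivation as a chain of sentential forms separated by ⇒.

E ⇒ F   [E -> F]
F ⇒ (E)   [F -> ( E )]
(E) ⇒ (E+F)   [E -> E + F]
(E+F) ⇒ (F+F)   [E -> F]
(F+F) ⇒ ((E)+F)   [F -> ( E )]
((E)+F) ⇒ ((F)+F)   [E -> F]
((F)+F) ⇒ ((i)+F)   [F -> i]
((i)+F) ⇒ ((i)+i)   [F -> i]

E ⇒ F ⇒ (E) ⇒ (E+F) ⇒ (F+F) ⇒ ((E)+F) ⇒ ((F)+F) ⇒ ((i)+F) ⇒ ((i)+i)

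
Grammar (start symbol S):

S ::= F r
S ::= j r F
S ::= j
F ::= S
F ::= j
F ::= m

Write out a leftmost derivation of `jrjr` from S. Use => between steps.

S=>jrF=>jrS=>jrFr=>jrjr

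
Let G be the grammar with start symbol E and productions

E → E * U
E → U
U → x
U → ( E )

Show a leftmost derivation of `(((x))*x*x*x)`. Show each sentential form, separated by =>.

E => U   [E → U]
U => (E)   [U → ( E )]
(E) => (E*U)   [E → E * U]
(E*U) => (E*U*U)   [E → E * U]
(E*U*U) => (E*U*U*U)   [E → E * U]
(E*U*U*U) => (U*U*U*U)   [E → U]
(U*U*U*U) => ((E)*U*U*U)   [U → ( E )]
((E)*U*U*U) => ((U)*U*U*U)   [E → U]
((U)*U*U*U) => (((E))*U*U*U)   [U → ( E )]
(((E))*U*U*U) => (((U))*U*U*U)   [E → U]
(((U))*U*U*U) => (((x))*U*U*U)   [U → x]
(((x))*U*U*U) => (((x))*x*U*U)   [U → x]
(((x))*x*U*U) => (((x))*x*x*U)   [U → x]
(((x))*x*x*U) => (((x))*x*x*x)   [U → x]

E => U => (E) => (E*U) => (E*U*U) => (E*U*U*U) => (U*U*U*U) => ((E)*U*U*U) => ((U)*U*U*U) => (((E))*U*U*U) => (((U))*U*U*U) => (((x))*U*U*U) => (((x))*x*U*U) => (((x))*x*x*U) => (((x))*x*x*x)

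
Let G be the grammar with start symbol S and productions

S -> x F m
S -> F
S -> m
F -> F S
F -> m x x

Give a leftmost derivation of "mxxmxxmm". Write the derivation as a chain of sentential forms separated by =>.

S => F   [S -> F]
F => FS   [F -> F S]
FS => FSS   [F -> F S]
FSS => FSSS   [F -> F S]
FSSS => mxxSSS   [F -> m x x]
mxxSSS => mxxFSS   [S -> F]
mxxFSS => mxxmxxSS   [F -> m x x]
mxxmxxSS => mxxmxxmS   [S -> m]
mxxmxxmS => mxxmxxmm   [S -> m]

S => F => FS => FSS => FSSS => mxxSSS => mxxFSS => mxxmxxSS => mxxmxxmS => mxxmxxmm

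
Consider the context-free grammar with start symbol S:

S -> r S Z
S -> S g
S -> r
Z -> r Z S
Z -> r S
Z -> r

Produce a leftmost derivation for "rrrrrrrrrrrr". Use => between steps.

S => rSZ => rrZ => rrrS => rrrrSZ => rrrrrSZZ => rrrrrrSZZZ => rrrrrrrSZZZZ => rrrrrrrrZZZZ => rrrrrrrrrZZZ => rrrrrrrrrrZZ => rrrrrrrrrrrZ => rrrrrrrrrrrr

S => rSZ   [S -> r S Z]
rSZ => rrZ   [S -> r]
rrZ => rrrS   [Z -> r S]
rrrS => rrrrSZ   [S -> r S Z]
rrrrSZ => rrrrrSZZ   [S -> r S Z]
rrrrrSZZ => rrrrrrSZZZ   [S -> r S Z]
rrrrrrSZZZ => rrrrrrrSZZZZ   [S -> r S Z]
rrrrrrrSZZZZ => rrrrrrrrZZZZ   [S -> r]
rrrrrrrrZZZZ => rrrrrrrrrZZZ   [Z -> r]
rrrrrrrrrZZZ => rrrrrrrrrrZZ   [Z -> r]
rrrrrrrrrrZZ => rrrrrrrrrrrZ   [Z -> r]
rrrrrrrrrrrZ => rrrrrrrrrrrr   [Z -> r]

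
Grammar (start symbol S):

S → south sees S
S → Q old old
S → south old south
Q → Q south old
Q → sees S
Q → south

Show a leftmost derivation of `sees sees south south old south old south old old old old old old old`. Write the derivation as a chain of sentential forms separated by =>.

S => Q old old   [S → Q old old]
Q old old => sees S old old   [Q → sees S]
sees S old old => sees Q old old old old   [S → Q old old]
sees Q old old old old => sees sees S old old old old   [Q → sees S]
sees sees S old old old old => sees sees Q old old old old old old   [S → Q old old]
sees sees Q old old old old old old => sees sees Q south old old old old old old old   [Q → Q south old]
sees sees Q south old old old old old old old => sees sees Q south old south old old old old old old old   [Q → Q south old]
sees sees Q south old south old old old old old old old => sees sees Q south old south old south old old old old old old old   [Q → Q south old]
sees sees Q south old south old south old old old old old old old => sees sees south south old south old south old old old old old old old   [Q → south]

S => Q old old => sees S old old => sees Q old old old old => sees sees S old old old old => sees sees Q old old old old old old => sees sees Q south old old old old old old old => sees sees Q south old south old old old old old old old => sees sees Q south old south old south old old old old old old old => sees sees south south old south old south old old old old old old old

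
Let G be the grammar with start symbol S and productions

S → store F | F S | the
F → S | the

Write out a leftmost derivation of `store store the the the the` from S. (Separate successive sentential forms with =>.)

S => store F => store S => store F S => store S S => store F S S => store S S S => store store F S S => store store the S S => store store the the S => store store the the F S => store store the the the S => store store the the the the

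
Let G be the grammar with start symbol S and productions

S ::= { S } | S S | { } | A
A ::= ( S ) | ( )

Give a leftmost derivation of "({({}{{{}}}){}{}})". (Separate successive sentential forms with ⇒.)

S⇒A⇒(S)⇒({S})⇒({SS})⇒({SSS})⇒({ASS})⇒({(S)SS})⇒({(SS)SS})⇒({({}S)SS})⇒({({}{S})SS})⇒({({}{{S}})SS})⇒({({}{{{}}})SS})⇒({({}{{{}}}){}S})⇒({({}{{{}}}){}{}})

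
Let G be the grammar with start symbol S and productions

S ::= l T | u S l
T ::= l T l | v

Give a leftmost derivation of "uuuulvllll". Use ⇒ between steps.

S ⇒ uSl ⇒ uuSll ⇒ uuuSlll ⇒ uuuuSllll ⇒ uuuulTllll ⇒ uuuulvllll

S ⇒ uSl   [S ::= u S l]
uSl ⇒ uuSll   [S ::= u S l]
uuSll ⇒ uuuSlll   [S ::= u S l]
uuuSlll ⇒ uuuuSllll   [S ::= u S l]
uuuuSllll ⇒ uuuulTllll   [S ::= l T]
uuuulTllll ⇒ uuuulvllll   [T ::= v]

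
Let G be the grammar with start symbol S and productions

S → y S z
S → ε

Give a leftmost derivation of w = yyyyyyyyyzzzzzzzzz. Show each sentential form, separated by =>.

S => ySz   [S → y S z]
ySz => yySzz   [S → y S z]
yySzz => yyySzzz   [S → y S z]
yyySzzz => yyyySzzzz   [S → y S z]
yyyySzzzz => yyyyySzzzzz   [S → y S z]
yyyyySzzzzz => yyyyyySzzzzzz   [S → y S z]
yyyyyySzzzzzz => yyyyyyySzzzzzzz   [S → y S z]
yyyyyyySzzzzzzz => yyyyyyyySzzzzzzzz   [S → y S z]
yyyyyyyySzzzzzzzz => yyyyyyyyySzzzzzzzzz   [S → y S z]
yyyyyyyyySzzzzzzzzz => yyyyyyyyyzzzzzzzzz   [S → ε]

S => ySz => yySzz => yyySzzz => yyyySzzzz => yyyyySzzzzz => yyyyyySzzzzzz => yyyyyyySzzzzzzz => yyyyyyyySzzzzzzzz => yyyyyyyyySzzzzzzzzz => yyyyyyyyyzzzzzzzzz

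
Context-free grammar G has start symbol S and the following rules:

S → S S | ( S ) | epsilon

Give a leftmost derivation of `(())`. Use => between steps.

S=>(S)=>((S))=>(())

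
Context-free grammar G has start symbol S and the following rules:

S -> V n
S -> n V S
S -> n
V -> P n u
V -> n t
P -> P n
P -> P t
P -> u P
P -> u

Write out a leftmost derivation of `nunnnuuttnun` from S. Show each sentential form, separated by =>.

S => nVS => nPnuS => nPnnuS => nPnnnuS => nunnnuS => nunnnuVn => nunnnuPnun => nunnnuPtnun => nunnnuPttnun => nunnnuuttnun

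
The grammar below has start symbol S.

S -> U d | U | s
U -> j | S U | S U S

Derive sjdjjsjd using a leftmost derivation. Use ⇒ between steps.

S ⇒ Ud   [S -> U d]
Ud ⇒ SUd   [U -> S U]
SUd ⇒ UdUd   [S -> U d]
UdUd ⇒ SUdUd   [U -> S U]
SUdUd ⇒ sUdUd   [S -> s]
sUdUd ⇒ sjdUd   [U -> j]
sjdUd ⇒ sjdSUd   [U -> S U]
sjdSUd ⇒ sjdUUd   [S -> U]
sjdUUd ⇒ sjdSUSUd   [U -> S U S]
sjdSUSUd ⇒ sjdUUSUd   [S -> U]
sjdUUSUd ⇒ sjdjUSUd   [U -> j]
sjdjUSUd ⇒ sjdjjSUd   [U -> j]
sjdjjSUd ⇒ sjdjjsUd   [S -> s]
sjdjjsUd ⇒ sjdjjsjd   [U -> j]

S ⇒ Ud ⇒ SUd ⇒ UdUd ⇒ SUdUd ⇒ sUdUd ⇒ sjdUd ⇒ sjdSUd ⇒ sjdUUd ⇒ sjdSUSUd ⇒ sjdUUSUd ⇒ sjdjUSUd ⇒ sjdjjSUd ⇒ sjdjjsUd ⇒ sjdjjsjd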